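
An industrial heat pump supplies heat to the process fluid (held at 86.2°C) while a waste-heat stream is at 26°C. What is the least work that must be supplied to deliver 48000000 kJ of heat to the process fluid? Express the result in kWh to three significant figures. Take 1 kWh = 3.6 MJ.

In absolute terms T_C = 299.15 K and T_H = 359.35 K, so ΔT = 60.20 K.
The reversible limit is COP_HP = T_H/ΔT = 5.969, so W_min = Q_H/COP = Q_H·ΔT/T_H.
W_min = 48000000 × 60.20/359.35 = 8041000 kJ = 2234 kWh.

2230 kWh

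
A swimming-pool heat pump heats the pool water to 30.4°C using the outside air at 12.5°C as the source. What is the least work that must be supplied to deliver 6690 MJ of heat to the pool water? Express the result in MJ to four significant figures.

394.5 MJ

In absolute terms T_C = 285.65 K and T_H = 303.55 K, so ΔT = 17.90 K.
The reversible limit is COP_HP = T_H/ΔT = 16.96, so W_min = Q_H/COP = Q_H·ΔT/T_H.
W_min = 6690 × 17.90/303.55 = 394.5 MJ.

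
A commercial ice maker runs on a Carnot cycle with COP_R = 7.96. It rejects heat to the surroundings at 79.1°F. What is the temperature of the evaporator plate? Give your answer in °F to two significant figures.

For a Carnot refrigerator COP_R = T_C/(T_H − T_C), so T_C = COP·T_H/(1 + COP).
With T_H = 299.32 K, T_C = 7.96 × 299.32/8.960 = 265.91 K.
Converting, 265.91 K = 18.97°F.

19 °F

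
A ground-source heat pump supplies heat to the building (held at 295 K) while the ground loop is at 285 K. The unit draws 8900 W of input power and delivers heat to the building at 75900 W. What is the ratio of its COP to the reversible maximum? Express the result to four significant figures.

0.2891

COP_actual = Q̇_H/Ẇ = 75900/8900 = 8.528.
The reservoir spacing is ΔT = 295 − 285 = 10.00 K.
COP_Carnot = T_H/ΔT = 295.00/10.00 = 29.50.
η_II = COP_actual/COP_Carnot = 8.528/29.50 = 0.2891.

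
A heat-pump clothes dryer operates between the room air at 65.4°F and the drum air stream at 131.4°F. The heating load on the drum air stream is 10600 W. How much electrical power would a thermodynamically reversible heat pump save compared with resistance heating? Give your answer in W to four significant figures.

9416 W

In absolute terms T_C = 291.71 K and T_H = 328.37 K, so ΔT = 36.67 K.
COP_Carnot = T_H/ΔT = 328.37/36.67 = 8.956.
Resistance heating needs Ẇ_res = Q̇_H = 10600 W; the reversible heat pump needs only Ẇ_hp = Q̇_H/COP = 1184 W.
Saving = 10600 − 1184 = 9416 W.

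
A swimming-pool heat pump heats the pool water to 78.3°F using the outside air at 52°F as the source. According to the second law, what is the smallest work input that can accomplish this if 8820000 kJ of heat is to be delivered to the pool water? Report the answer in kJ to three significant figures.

In absolute terms T_C = 284.26 K and T_H = 298.87 K, so ΔT = 14.61 K.
The reversible limit is COP_HP = T_H/ΔT = 20.46, so W_min = Q_H/COP = Q_H·ΔT/T_H.
W_min = 8820000 × 14.61/298.87 = 431200 kJ.

431000 kJ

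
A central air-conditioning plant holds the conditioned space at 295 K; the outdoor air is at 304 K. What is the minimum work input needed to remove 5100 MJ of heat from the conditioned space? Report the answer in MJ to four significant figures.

The reservoir spacing is ΔT = 304 − 295 = 9.000 K.
The reversible limit is COP_R = T_C/ΔT = 32.78, so W_min = Q_C/COP = Q_C·ΔT/T_C.
W_min = 5100 × 9.000/295.00 = 155.6 MJ.

155.6 MJ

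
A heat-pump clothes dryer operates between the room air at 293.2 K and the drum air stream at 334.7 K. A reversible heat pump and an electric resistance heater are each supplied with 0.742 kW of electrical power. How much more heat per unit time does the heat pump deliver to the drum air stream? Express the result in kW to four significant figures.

The reservoir spacing is ΔT = 334.7 − 293.2 = 41.50 K.
COP_Carnot = T_H/ΔT = 334.70/41.50 = 8.065.
The heat pump delivers Q̇_H = COP × Ẇ = 5.984 kW; the resistance heater delivers Ẇ = 0.7420 kW.
Extra = (COP − 1)·Ẇ = 5.242 kW.

5.242 kW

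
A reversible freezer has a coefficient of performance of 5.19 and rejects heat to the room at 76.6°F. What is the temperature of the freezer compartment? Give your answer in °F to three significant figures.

-10.0 °F

For a Carnot refrigerator COP_R = T_C/(T_H − T_C), so T_C = COP·T_H/(1 + COP).
With T_H = 297.93 K, T_C = 5.19 × 297.93/6.190 = 249.80 K.
Converting, 249.80 K = -10.03°F.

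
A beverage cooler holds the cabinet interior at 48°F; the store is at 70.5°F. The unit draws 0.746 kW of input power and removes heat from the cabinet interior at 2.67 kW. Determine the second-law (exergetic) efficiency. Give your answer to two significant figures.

0.16

COP_actual = Q̇_C/Ẇ = 2.670/0.7460 = 3.579.
In absolute terms T_C = 282.04 K and T_H = 294.54 K, so ΔT = 12.50 K.
COP_Carnot = T_C/ΔT = 282.04/12.50 = 22.56.
η_II = COP_actual/COP_Carnot = 3.579/22.56 = 0.1586.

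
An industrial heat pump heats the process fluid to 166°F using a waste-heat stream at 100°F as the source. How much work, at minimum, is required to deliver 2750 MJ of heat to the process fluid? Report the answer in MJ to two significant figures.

In absolute terms T_C = 310.93 K and T_H = 347.59 K, so ΔT = 36.67 K.
The reversible limit is COP_HP = T_H/ΔT = 9.480, so W_min = Q_H/COP = Q_H·ΔT/T_H.
W_min = 2750 × 36.67/347.59 = 290.1 MJ.

290 MJ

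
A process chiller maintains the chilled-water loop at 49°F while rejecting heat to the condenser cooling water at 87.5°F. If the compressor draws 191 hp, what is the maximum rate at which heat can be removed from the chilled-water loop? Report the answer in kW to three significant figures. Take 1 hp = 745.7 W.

1880 kW

In absolute terms T_C = 282.59 K and T_H = 303.98 K, so ΔT = 21.39 K.
COP_Carnot = T_C/ΔT = 282.59/21.39 = 13.21.
Q̇_max = COP_Carnot × Ẇ = 13.21 × 191.0 hp = 2524 hp = 1882 kW.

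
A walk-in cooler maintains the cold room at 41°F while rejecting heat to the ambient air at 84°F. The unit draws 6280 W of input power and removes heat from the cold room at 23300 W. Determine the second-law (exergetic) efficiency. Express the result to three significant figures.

0.319

COP_actual = Q̇_C/Ẇ = 23300/6280 = 3.710.
In absolute terms T_C = 278.15 K and T_H = 302.04 K, so ΔT = 23.89 K.
COP_Carnot = T_C/ΔT = 278.15/23.89 = 11.64.
η_II = COP_actual/COP_Carnot = 3.710/11.64 = 0.3186.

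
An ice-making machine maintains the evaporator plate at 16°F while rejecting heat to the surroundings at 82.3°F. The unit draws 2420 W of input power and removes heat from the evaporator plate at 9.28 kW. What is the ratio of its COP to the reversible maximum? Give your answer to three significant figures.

0.534

Converting, Q̇_C = 9.280 kW = 9280 W, so COP_actual = Q̇_C/Ẇ = 9280/2420 = 3.835.
In absolute terms T_C = 264.26 K and T_H = 301.09 K, so ΔT = 36.83 K.
COP_Carnot = T_C/ΔT = 264.26/36.83 = 7.175.
η_II = COP_actual/COP_Carnot = 3.835/7.175 = 0.5345.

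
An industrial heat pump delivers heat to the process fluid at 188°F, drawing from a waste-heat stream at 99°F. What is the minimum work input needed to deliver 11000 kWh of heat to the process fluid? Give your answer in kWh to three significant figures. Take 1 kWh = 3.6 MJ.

1510 kWh

In absolute terms T_C = 310.37 K and T_H = 359.82 K, so ΔT = 49.44 K.
The reversible limit is COP_HP = T_H/ΔT = 7.277, so W_min = Q_H/COP = Q_H·ΔT/T_H.
W_min = 11000 × 49.44/359.82 = 1512 kWh.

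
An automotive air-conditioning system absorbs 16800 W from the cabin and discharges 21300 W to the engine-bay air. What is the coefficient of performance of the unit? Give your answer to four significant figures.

The first law gives Q̇_H = Q̇_C + Ẇ, so the three rates are Q̇_C = 16800, Q̇_H = 21300, Ẇ = 4500 W.
COP_R = Q̇_C/Ẇ = 16800/4500 = 3.733.

3.733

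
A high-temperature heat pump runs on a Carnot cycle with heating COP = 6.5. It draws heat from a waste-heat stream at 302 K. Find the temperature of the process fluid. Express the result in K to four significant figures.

COP_HP = T_H/(T_H − T_C) rearranges to T_H = COP·T_C/(COP − 1).
With T_C = 302.00 K, T_H = 6.5 × 302.00/5.500 = 356.91 K.

356.9 K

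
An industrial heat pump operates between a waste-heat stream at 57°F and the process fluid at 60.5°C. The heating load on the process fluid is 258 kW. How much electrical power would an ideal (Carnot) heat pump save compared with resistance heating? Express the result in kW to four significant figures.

In absolute terms T_C = 287.04 K and T_H = 333.65 K, so ΔT = 46.61 K.
COP_Carnot = T_H/ΔT = 333.65/46.61 = 7.158.
Resistance heating needs Ẇ_res = Q̇_H = 258.0 kW; the reversible heat pump needs only Ẇ_hp = Q̇_H/COP = 36.04 kW.
Saving = 258.0 − 36.04 = 222.0 kW.

222.0 kW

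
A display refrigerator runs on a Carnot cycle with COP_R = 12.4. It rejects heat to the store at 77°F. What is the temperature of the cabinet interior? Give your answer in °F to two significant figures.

For a Carnot refrigerator COP_R = T_C/(T_H − T_C), so T_C = COP·T_H/(1 + COP).
With T_H = 298.15 K, T_C = 12.4 × 298.15/13.40 = 275.90 K.
Converting, 275.90 K = 36.95°F.

37 °F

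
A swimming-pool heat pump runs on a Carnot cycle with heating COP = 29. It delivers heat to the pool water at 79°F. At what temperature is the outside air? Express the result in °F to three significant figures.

COP_HP = T_H/(T_H − T_C) gives T_H − T_C = T_H/COP.
With T_H = 299.26 K, T_C = 299.26 × (1 − 1/29) = 288.94 K.
Converting, 288.94 K = 60.43°F.

60.4 °F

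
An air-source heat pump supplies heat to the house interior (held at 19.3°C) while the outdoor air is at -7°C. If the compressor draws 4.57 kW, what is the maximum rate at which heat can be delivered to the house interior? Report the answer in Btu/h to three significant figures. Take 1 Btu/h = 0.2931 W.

In absolute terms T_C = 266.15 K and T_H = 292.45 K, so ΔT = 26.30 K.
COP_Carnot = T_H/ΔT = 292.45/26.30 = 11.12.
Q̇_max = COP_Carnot × Ẇ = 11.12 × 4.570 kW = 50.82 kW = 173400 Btu/h.

173000 Btu/h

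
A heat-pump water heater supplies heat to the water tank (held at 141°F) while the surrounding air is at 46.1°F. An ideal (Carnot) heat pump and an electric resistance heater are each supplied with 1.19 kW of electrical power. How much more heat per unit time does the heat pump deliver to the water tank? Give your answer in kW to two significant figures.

In absolute terms T_C = 280.98 K and T_H = 333.71 K, so ΔT = 52.72 K.
COP_Carnot = T_H/ΔT = 333.71/52.72 = 6.330.
The heat pump delivers Q̇_H = COP × Ẇ = 7.532 kW; the resistance heater delivers Ẇ = 1.190 kW.
Extra = (COP − 1)·Ẇ = 6.342 kW.

6.3 kW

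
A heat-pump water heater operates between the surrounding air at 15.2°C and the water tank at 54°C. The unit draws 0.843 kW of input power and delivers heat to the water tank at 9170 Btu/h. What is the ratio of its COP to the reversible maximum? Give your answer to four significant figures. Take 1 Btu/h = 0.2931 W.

0.3781

Converting, Q̇_H = 9170 Btu/h = 2.688 kW, so COP_actual = Q̇_H/Ẇ = 2.688/0.8430 = 3.188.
In absolute terms T_C = 288.35 K and T_H = 327.15 K, so ΔT = 38.80 K.
COP_Carnot = T_H/ΔT = 327.15/38.80 = 8.432.
η_II = COP_actual/COP_Carnot = 3.188/8.432 = 0.3781.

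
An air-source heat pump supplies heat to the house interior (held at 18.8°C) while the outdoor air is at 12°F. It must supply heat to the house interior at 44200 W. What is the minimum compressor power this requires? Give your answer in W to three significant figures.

In absolute terms T_C = 262.04 K and T_H = 291.95 K, so ΔT = 29.91 K.
COP_Carnot = T_H/ΔT = 291.95/29.91 = 9.761.
Ẇ_min = Q̇/COP_Carnot = 44200/9.761 = 4528 W.

4530 W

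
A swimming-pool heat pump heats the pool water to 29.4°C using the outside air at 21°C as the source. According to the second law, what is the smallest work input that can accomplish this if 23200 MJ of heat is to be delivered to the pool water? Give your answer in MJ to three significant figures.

644 MJ

In absolute terms T_C = 294.15 K and T_H = 302.55 K, so ΔT = 8.400 K.
The reversible limit is COP_HP = T_H/ΔT = 36.02, so W_min = Q_H/COP = Q_H·ΔT/T_H.
W_min = 23200 × 8.400/302.55 = 644.1 MJ.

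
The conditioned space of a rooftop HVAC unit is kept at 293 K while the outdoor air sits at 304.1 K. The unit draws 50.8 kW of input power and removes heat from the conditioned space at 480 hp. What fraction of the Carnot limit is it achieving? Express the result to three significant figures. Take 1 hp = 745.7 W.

0.267

Converting, Q̇_C = 480.0 hp = 357.9 kW, so COP_actual = Q̇_C/Ẇ = 357.9/50.80 = 7.046.
The reservoir spacing is ΔT = 304.1 − 293 = 11.10 K.
COP_Carnot = T_C/ΔT = 293.00/11.10 = 26.40.
η_II = COP_actual/COP_Carnot = 7.046/26.40 = 0.2669.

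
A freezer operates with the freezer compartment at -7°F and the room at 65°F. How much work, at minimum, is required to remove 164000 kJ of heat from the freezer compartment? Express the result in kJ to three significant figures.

In absolute terms T_C = 251.48 K and T_H = 291.48 K, so ΔT = 40.00 K.
The reversible limit is COP_R = T_C/ΔT = 6.287, so W_min = Q_C/COP = Q_C·ΔT/T_C.
W_min = 164000 × 40.00/251.48 = 26090 kJ.

26100 kJ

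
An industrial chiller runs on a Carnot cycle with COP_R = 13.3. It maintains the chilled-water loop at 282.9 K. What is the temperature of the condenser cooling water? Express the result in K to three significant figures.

COP_R = T_C/(T_H − T_C) gives T_H − T_C = T_C/COP.
With T_C = 282.90 K, T_H = 282.90 × (1 + 1/13.3) = 304.17 K.

304 K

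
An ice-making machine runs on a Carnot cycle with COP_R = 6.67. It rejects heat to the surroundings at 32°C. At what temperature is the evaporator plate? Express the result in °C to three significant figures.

-7.78 °C

For a Carnot refrigerator COP_R = T_C/(T_H − T_C), so T_C = COP·T_H/(1 + COP).
With T_H = 305.15 K, T_C = 6.67 × 305.15/7.670 = 265.37 K.
Converting, 265.37 K = -7.78°C.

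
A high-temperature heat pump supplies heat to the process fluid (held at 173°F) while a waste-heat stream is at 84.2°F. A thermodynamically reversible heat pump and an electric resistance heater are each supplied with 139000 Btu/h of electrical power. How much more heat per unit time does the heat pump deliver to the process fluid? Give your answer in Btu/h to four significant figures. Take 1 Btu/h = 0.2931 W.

851300 Btu/h

In absolute terms T_C = 302.15 K and T_H = 351.48 K, so ΔT = 49.33 K.
COP_Carnot = T_H/ΔT = 351.48/49.33 = 7.125.
The heat pump delivers Q̇_H = COP × Ẇ = 990300 Btu/h; the resistance heater delivers Ẇ = 139000 Btu/h.
Extra = (COP − 1)·Ẇ = 851300 Btu/h.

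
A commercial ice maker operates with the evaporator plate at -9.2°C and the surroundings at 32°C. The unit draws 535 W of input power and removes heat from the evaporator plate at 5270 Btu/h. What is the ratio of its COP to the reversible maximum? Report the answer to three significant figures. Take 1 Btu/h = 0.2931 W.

Converting, Q̇_C = 5270 Btu/h = 1545 W, so COP_actual = Q̇_C/Ẇ = 1545/535.0 = 2.887.
In absolute terms T_C = 263.95 K and T_H = 305.15 K, so ΔT = 41.20 K.
COP_Carnot = T_C/ΔT = 263.95/41.20 = 6.407.
η_II = COP_actual/COP_Carnot = 2.887/6.407 = 0.4507.

0.451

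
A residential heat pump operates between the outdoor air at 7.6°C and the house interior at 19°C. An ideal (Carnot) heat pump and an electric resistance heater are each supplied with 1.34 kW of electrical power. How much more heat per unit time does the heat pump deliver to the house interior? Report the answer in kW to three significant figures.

In absolute terms T_C = 280.75 K and T_H = 292.15 K, so ΔT = 11.40 K.
COP_Carnot = T_H/ΔT = 292.15/11.40 = 25.63.
The heat pump delivers Q̇_H = COP × Ẇ = 34.34 kW; the resistance heater delivers Ẇ = 1.340 kW.
Extra = (COP − 1)·Ẇ = 33.00 kW.

33.0 kW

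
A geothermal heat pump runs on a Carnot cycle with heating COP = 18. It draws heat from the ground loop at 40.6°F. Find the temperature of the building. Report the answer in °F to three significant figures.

70.0 °F

COP_HP = T_H/(T_H − T_C) rearranges to T_H = COP·T_C/(COP − 1).
With T_C = 277.93 K, T_H = 18 × 277.93/17.00 = 294.28 K.
Converting, 294.28 K = 70.03°F.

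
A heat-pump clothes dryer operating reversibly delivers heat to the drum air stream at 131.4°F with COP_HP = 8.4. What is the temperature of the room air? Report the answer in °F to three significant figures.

61.0 °F

COP_HP = T_H/(T_H − T_C) gives T_H − T_C = T_H/COP.
With T_H = 328.37 K, T_C = 328.37 × (1 − 1/8.4) = 289.28 K.
Converting, 289.28 K = 61.03°F.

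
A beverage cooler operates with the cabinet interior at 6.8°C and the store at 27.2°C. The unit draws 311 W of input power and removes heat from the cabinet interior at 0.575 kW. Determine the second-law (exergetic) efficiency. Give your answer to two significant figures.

0.13

Converting, Q̇_C = 0.5750 kW = 575.0 W, so COP_actual = Q̇_C/Ẇ = 575.0/311.0 = 1.849.
In absolute terms T_C = 279.95 K and T_H = 300.35 K, so ΔT = 20.40 K.
COP_Carnot = T_C/ΔT = 279.95/20.40 = 13.72.
η_II = COP_actual/COP_Carnot = 1.849/13.72 = 0.1347.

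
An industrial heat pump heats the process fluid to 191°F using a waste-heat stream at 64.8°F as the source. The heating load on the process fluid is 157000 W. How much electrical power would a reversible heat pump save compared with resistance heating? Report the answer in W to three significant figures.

In absolute terms T_C = 291.37 K and T_H = 361.48 K, so ΔT = 70.11 K.
COP_Carnot = T_H/ΔT = 361.48/70.11 = 5.156.
Resistance heating needs Ẇ_res = Q̇_H = 157000 W; the reversible heat pump needs only Ẇ_hp = Q̇_H/COP = 30450 W.
Saving = 157000 − 30450 = 126500 W.

127000 W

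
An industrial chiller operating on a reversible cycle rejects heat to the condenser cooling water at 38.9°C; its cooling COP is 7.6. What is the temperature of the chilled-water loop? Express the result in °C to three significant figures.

For a Carnot refrigerator COP_R = T_C/(T_H − T_C), so T_C = COP·T_H/(1 + COP).
With T_H = 312.05 K, T_C = 7.6 × 312.05/8.600 = 275.77 K.
Converting, 275.77 K = 2.62°C.

2.62 °C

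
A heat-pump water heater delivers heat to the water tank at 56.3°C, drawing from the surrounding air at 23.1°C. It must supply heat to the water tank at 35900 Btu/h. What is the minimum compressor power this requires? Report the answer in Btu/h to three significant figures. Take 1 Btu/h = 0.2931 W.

In absolute terms T_C = 296.25 K and T_H = 329.45 K, so ΔT = 33.20 K.
COP_Carnot = T_H/ΔT = 329.45/33.20 = 9.923.
Ẇ_min = Q̇/COP_Carnot = 35900/9.923 = 3618 Btu/h.

3620 Btu/h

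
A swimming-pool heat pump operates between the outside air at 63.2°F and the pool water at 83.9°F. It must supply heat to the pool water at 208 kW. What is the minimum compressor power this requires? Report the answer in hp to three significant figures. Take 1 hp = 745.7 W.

In absolute terms T_C = 290.48 K and T_H = 301.98 K, so ΔT = 11.50 K.
COP_Carnot = T_H/ΔT = 301.98/11.50 = 26.26.
Ẇ_min = Q̇/COP_Carnot = 208.0/26.26 = 7.921 kW = 10.62 hp.

10.6 hp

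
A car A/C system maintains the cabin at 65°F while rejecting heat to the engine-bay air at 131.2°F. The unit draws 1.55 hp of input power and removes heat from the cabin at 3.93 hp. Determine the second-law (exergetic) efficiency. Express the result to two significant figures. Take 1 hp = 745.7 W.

0.32

COP_actual = Q̇_C/Ẇ = 3.930/1.550 = 2.535.
In absolute terms T_C = 291.48 K and T_H = 328.26 K, so ΔT = 36.78 K.
COP_Carnot = T_C/ΔT = 291.48/36.78 = 7.926.
η_II = COP_actual/COP_Carnot = 2.535/7.926 = 0.3199.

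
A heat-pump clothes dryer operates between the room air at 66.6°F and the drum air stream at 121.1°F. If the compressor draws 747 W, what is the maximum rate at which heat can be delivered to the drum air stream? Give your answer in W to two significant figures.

8000 W

In absolute terms T_C = 292.37 K and T_H = 322.65 K, so ΔT = 30.28 K.
COP_Carnot = T_H/ΔT = 322.65/30.28 = 10.66.
Q̇_max = COP_Carnot × Ẇ = 10.66 × 747.0 W = 7960 W.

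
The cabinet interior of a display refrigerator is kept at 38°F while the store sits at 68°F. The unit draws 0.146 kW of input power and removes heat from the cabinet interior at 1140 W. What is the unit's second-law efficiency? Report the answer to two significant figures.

0.47

Converting, Q̇_C = 1140 W = 1.140 kW, so COP_actual = Q̇_C/Ẇ = 1.140/0.1460 = 7.808.
In absolute terms T_C = 276.48 K and T_H = 293.15 K, so ΔT = 16.67 K.
COP_Carnot = T_C/ΔT = 276.48/16.67 = 16.59.
η_II = COP_actual/COP_Carnot = 7.808/16.59 = 0.4707.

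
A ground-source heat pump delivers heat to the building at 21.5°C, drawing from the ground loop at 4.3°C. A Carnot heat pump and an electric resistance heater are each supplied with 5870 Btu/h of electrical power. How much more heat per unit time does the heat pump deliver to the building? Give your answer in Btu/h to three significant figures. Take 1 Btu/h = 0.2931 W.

94700 Btu/h

In absolute terms T_C = 277.45 K and T_H = 294.65 K, so ΔT = 17.20 K.
COP_Carnot = T_H/ΔT = 294.65/17.20 = 17.13.
The heat pump delivers Q̇_H = COP × Ẇ = 100600 Btu/h; the resistance heater delivers Ẇ = 5870 Btu/h.
Extra = (COP − 1)·Ẇ = 94690 Btu/h.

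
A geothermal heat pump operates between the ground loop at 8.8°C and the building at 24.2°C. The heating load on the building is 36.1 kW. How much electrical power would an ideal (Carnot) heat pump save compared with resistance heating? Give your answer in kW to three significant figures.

In absolute terms T_C = 281.95 K and T_H = 297.35 K, so ΔT = 15.40 K.
COP_Carnot = T_H/ΔT = 297.35/15.40 = 19.31.
Resistance heating needs Ẇ_res = Q̇_H = 36.10 kW; the reversible heat pump needs only Ẇ_hp = Q̇_H/COP = 1.870 kW.
Saving = 36.10 − 1.870 = 34.23 kW.

34.2 kW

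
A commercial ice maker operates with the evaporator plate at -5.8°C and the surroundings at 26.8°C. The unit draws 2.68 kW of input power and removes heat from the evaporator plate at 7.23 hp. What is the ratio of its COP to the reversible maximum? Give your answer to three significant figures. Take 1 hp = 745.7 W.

0.245

Converting, Q̇_C = 7.230 hp = 5.391 kW, so COP_actual = Q̇_C/Ẇ = 5.391/2.680 = 2.012.
In absolute terms T_C = 267.35 K and T_H = 299.95 K, so ΔT = 32.60 K.
COP_Carnot = T_C/ΔT = 267.35/32.60 = 8.201.
η_II = COP_actual/COP_Carnot = 2.012/8.201 = 0.2453.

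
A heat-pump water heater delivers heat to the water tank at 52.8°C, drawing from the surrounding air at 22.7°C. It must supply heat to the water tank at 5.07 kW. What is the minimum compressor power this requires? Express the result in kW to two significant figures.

In absolute terms T_C = 295.85 K and T_H = 325.95 K, so ΔT = 30.10 K.
COP_Carnot = T_H/ΔT = 325.95/30.10 = 10.83.
Ẇ_min = Q̇/COP_Carnot = 5.070/10.83 = 0.4682 kW.

0.47 kW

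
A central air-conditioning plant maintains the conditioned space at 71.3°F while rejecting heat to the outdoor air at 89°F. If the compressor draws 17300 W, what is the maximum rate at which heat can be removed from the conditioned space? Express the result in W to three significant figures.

In absolute terms T_C = 294.98 K and T_H = 304.82 K, so ΔT = 9.833 K.
COP_Carnot = T_C/ΔT = 294.98/9.833 = 30.00.
Q̇_max = COP_Carnot × Ẇ = 30.00 × 17300 W = 519000 W.

519000 W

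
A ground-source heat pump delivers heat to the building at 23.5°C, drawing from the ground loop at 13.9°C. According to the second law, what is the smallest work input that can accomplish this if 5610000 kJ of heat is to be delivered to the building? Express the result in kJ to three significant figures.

182000 kJ

In absolute terms T_C = 287.05 K and T_H = 296.65 K, so ΔT = 9.600 K.
The reversible limit is COP_HP = T_H/ΔT = 30.90, so W_min = Q_H/COP = Q_H·ΔT/T_H.
W_min = 5610000 × 9.600/296.65 = 181500 kJ.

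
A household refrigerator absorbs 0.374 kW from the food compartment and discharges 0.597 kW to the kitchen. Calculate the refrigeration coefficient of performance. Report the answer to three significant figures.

1.68

The first law gives Q̇_H = Q̇_C + Ẇ, so the three rates are Q̇_C = 0.3740, Q̇_H = 0.5970, Ẇ = 0.2230 kW.
COP_R = Q̇_C/Ẇ = 0.3740/0.2230 = 1.677.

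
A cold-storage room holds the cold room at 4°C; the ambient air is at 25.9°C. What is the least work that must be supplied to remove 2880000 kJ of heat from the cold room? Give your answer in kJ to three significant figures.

In absolute terms T_C = 277.15 K and T_H = 299.05 K, so ΔT = 21.90 K.
The reversible limit is COP_R = T_C/ΔT = 12.66, so W_min = Q_C/COP = Q_C·ΔT/T_C.
W_min = 2880000 × 21.90/277.15 = 227600 kJ.

228000 kJ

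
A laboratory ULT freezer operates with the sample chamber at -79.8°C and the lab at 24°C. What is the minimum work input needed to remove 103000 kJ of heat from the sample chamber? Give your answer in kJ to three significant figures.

55300 kJ

In absolute terms T_C = 193.35 K and T_H = 297.15 K, so ΔT = 103.8 K.
The reversible limit is COP_R = T_C/ΔT = 1.863, so W_min = Q_C/COP = Q_C·ΔT/T_C.
W_min = 103000 × 103.8/193.35 = 55300 kJ.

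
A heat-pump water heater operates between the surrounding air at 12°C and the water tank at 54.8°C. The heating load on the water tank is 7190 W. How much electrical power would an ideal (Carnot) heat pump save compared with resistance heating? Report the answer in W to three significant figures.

6250 W

In absolute terms T_C = 285.15 K and T_H = 327.95 K, so ΔT = 42.80 K.
COP_Carnot = T_H/ΔT = 327.95/42.80 = 7.662.
Resistance heating needs Ẇ_res = Q̇_H = 7190 W; the reversible heat pump needs only Ẇ_hp = Q̇_H/COP = 938.4 W.
Saving = 7190 − 938.4 = 6252 W.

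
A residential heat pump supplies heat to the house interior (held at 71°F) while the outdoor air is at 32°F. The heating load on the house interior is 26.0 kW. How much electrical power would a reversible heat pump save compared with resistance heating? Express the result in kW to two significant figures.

In absolute terms T_C = 273.15 K and T_H = 294.82 K, so ΔT = 21.67 K.
COP_Carnot = T_H/ΔT = 294.82/21.67 = 13.61.
Resistance heating needs Ẇ_res = Q̇_H = 26.00 kW; the reversible heat pump needs only Ẇ_hp = Q̇_H/COP = 1.911 kW.
Saving = 26.00 − 1.911 = 24.09 kW.

24 kW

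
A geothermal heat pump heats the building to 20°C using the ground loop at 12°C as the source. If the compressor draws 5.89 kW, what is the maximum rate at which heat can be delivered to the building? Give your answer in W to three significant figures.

In absolute terms T_C = 285.15 K and T_H = 293.15 K, so ΔT = 8.000 K.
COP_Carnot = T_H/ΔT = 293.15/8.000 = 36.64.
Q̇_max = COP_Carnot × Ẇ = 36.64 × 5.890 kW = 215.8 kW = 215800 W.

216000 W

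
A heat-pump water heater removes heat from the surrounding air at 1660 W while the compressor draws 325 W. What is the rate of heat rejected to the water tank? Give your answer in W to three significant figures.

1990 W

For a cyclic device the first law requires Q̇_H = Q̇_C + Ẇ.
Q̇_H = Q̇_C + Ẇ = 1985 W.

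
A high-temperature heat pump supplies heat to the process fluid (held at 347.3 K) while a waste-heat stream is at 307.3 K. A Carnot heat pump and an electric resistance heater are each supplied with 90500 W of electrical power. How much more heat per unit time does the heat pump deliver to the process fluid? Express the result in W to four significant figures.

695300 W

The reservoir spacing is ΔT = 347.3 − 307.3 = 40.00 K.
COP_Carnot = T_H/ΔT = 347.30/40.00 = 8.683.
The heat pump delivers Q̇_H = COP × Ẇ = 785800 W; the resistance heater delivers Ẇ = 90500 W.
Extra = (COP − 1)·Ẇ = 695300 W.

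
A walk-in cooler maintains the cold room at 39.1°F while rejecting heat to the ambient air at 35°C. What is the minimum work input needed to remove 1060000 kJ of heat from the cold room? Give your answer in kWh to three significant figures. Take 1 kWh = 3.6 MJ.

33.0 kWh

In absolute terms T_C = 277.09 K and T_H = 308.15 K, so ΔT = 31.06 K.
The reversible limit is COP_R = T_C/ΔT = 8.923, so W_min = Q_C/COP = Q_C·ΔT/T_C.
W_min = 1060000 × 31.06/277.09 = 118800 kJ = 33.00 kWh.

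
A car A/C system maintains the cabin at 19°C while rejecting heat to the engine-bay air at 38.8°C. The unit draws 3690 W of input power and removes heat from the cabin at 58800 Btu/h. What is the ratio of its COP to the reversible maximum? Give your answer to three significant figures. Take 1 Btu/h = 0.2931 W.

0.317

Converting, Q̇_C = 58800 Btu/h = 17230 W, so COP_actual = Q̇_C/Ẇ = 17230/3690 = 4.671.
In absolute terms T_C = 292.15 K and T_H = 311.95 K, so ΔT = 19.80 K.
COP_Carnot = T_C/ΔT = 292.15/19.80 = 14.76.
η_II = COP_actual/COP_Carnot = 4.671/14.76 = 0.3165.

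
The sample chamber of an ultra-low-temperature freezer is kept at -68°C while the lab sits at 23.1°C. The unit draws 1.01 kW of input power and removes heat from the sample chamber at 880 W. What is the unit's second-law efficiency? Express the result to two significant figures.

0.39

Converting, Q̇_C = 880.0 W = 0.8800 kW, so COP_actual = Q̇_C/Ẇ = 0.8800/1.010 = 0.8713.
In absolute terms T_C = 205.15 K and T_H = 296.25 K, so ΔT = 91.10 K.
COP_Carnot = T_C/ΔT = 205.15/91.10 = 2.252.
η_II = COP_actual/COP_Carnot = 0.8713/2.252 = 0.3869.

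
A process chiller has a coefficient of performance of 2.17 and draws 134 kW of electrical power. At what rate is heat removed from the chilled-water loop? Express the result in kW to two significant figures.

290 kW

Q̇_C = COP × Ẇ = 2.17 × 134.0 = 290.8 kW.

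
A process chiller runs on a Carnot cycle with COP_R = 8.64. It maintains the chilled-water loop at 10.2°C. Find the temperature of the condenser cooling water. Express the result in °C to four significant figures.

COP_R = T_C/(T_H − T_C) gives T_H − T_C = T_C/COP.
With T_C = 283.35 K, T_H = 283.35 × (1 + 1/8.64) = 316.15 K.
Converting, 316.15 K = 43.00°C.

43.00 °C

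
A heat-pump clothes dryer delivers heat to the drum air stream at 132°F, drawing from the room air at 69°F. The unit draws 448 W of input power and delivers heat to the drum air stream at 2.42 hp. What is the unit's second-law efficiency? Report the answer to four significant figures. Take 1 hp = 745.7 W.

0.4289

Converting, Q̇_H = 2.420 hp = 1805 W, so COP_actual = Q̇_H/Ẇ = 1805/448.0 = 4.028.
In absolute terms T_C = 293.71 K and T_H = 328.71 K, so ΔT = 35.00 K.
COP_Carnot = T_H/ΔT = 328.71/35.00 = 9.392.
η_II = COP_actual/COP_Carnot = 4.028/9.392 = 0.4289.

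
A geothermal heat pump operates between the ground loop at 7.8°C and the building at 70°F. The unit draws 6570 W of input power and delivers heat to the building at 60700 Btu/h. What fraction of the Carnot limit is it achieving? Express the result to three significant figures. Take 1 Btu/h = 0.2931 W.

0.122

Converting, Q̇_H = 60700 Btu/h = 17790 W, so COP_actual = Q̇_H/Ẇ = 17790/6570 = 2.708.
In absolute terms T_C = 280.95 K and T_H = 294.26 K, so ΔT = 13.31 K.
COP_Carnot = T_H/ΔT = 294.26/13.31 = 22.11.
η_II = COP_actual/COP_Carnot = 2.708/22.11 = 0.1225.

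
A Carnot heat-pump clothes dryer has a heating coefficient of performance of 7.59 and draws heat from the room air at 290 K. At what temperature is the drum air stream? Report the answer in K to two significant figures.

330 K

COP_HP = T_H/(T_H − T_C) rearranges to T_H = COP·T_C/(COP − 1).
With T_C = 290.00 K, T_H = 7.59 × 290.00/6.590 = 334.01 K.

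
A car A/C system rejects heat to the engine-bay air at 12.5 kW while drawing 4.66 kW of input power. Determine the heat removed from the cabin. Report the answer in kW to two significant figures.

7.8 kW

For a cyclic device the first law requires Q̇_H = Q̇_C + Ẇ.
Q̇_C = Q̇_H − Ẇ = 7.840 kW.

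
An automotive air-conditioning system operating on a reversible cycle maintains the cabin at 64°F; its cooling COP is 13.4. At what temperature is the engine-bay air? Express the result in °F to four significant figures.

COP_R = T_C/(T_H − T_C) gives T_H − T_C = T_C/COP.
With T_C = 290.93 K, T_H = 290.93 × (1 + 1/13.4) = 312.64 K.
Converting, 312.64 K = 103.08°F.

103.1 °F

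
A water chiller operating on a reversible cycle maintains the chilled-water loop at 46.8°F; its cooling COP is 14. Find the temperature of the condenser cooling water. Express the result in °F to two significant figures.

COP_R = T_C/(T_H − T_C) gives T_H − T_C = T_C/COP.
With T_C = 281.37 K, T_H = 281.37 × (1 + 1/14) = 301.47 K.
Converting, 301.47 K = 82.98°F.

83 °F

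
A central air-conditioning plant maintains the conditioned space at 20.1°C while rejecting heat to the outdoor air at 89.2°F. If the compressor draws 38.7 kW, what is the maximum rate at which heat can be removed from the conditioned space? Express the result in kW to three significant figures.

In absolute terms T_C = 293.25 K and T_H = 304.93 K, so ΔT = 11.68 K.
COP_Carnot = T_C/ΔT = 293.25/11.68 = 25.11.
Q̇_max = COP_Carnot × Ẇ = 25.11 × 38.70 kW = 971.8 kW.

972 kW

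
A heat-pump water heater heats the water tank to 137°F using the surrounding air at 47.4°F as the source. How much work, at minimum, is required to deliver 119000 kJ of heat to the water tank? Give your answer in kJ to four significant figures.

In absolute terms T_C = 281.71 K and T_H = 331.48 K, so ΔT = 49.78 K.
The reversible limit is COP_HP = T_H/ΔT = 6.659, so W_min = Q_H/COP = Q_H·ΔT/T_H.
W_min = 119000 × 49.78/331.48 = 17870 kJ.

17870 kJ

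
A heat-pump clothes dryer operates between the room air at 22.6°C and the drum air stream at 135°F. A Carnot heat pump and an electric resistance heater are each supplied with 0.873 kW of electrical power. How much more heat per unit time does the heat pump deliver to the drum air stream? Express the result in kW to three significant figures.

In absolute terms T_C = 295.75 K and T_H = 330.37 K, so ΔT = 34.62 K.
COP_Carnot = T_H/ΔT = 330.37/34.62 = 9.542.
The heat pump delivers Q̇_H = COP × Ẇ = 8.330 kW; the resistance heater delivers Ẇ = 0.8730 kW.
Extra = (COP − 1)·Ẇ = 7.457 kW.

7.46 kW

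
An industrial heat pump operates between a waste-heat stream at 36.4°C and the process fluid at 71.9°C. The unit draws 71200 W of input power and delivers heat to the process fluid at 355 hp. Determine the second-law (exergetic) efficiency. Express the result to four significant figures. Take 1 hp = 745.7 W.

Converting, Q̇_H = 355.0 hp = 264700 W, so COP_actual = Q̇_H/Ẇ = 264700/71200 = 3.718.
In absolute terms T_C = 309.55 K and T_H = 345.05 K, so ΔT = 35.50 K.
COP_Carnot = T_H/ΔT = 345.05/35.50 = 9.720.
η_II = COP_actual/COP_Carnot = 3.718/9.720 = 0.3825.

0.3825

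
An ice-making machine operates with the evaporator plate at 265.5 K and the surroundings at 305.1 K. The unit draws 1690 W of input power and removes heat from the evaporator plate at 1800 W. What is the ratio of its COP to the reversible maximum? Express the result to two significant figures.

0.16

COP_actual = Q̇_C/Ẇ = 1800/1690 = 1.065.
The reservoir spacing is ΔT = 305.1 − 265.5 = 39.60 K.
COP_Carnot = T_C/ΔT = 265.50/39.60 = 6.705.
η_II = COP_actual/COP_Carnot = 1.065/6.705 = 0.1589.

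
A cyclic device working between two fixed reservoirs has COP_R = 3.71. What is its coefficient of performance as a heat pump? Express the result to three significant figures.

The first law on one cycle gives Q_H = Q_C + W, so Q_H/W = Q_C/W + 1.
COP_HP = COP_R + 1 = 3.71 + 1 = 4.71.

4.71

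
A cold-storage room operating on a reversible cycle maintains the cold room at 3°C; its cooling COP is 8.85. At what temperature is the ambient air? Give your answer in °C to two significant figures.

34 °C

COP_R = T_C/(T_H − T_C) gives T_H − T_C = T_C/COP.
With T_C = 276.15 K, T_H = 276.15 × (1 + 1/8.85) = 307.35 K.
Converting, 307.35 K = 34.20°C.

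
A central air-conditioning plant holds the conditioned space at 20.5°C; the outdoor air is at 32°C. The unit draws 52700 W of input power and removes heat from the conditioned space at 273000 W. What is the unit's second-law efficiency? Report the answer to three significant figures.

COP_actual = Q̇_C/Ẇ = 273000/52700 = 5.180.
In absolute terms T_C = 293.65 K and T_H = 305.15 K, so ΔT = 11.50 K.
COP_Carnot = T_C/ΔT = 293.65/11.50 = 25.53.
η_II = COP_actual/COP_Carnot = 5.180/25.53 = 0.2029.

0.203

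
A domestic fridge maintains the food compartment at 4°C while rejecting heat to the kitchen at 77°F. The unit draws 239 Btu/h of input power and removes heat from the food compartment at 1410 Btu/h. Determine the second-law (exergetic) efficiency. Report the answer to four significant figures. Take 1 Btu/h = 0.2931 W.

COP_actual = Q̇_C/Ẇ = 1410/239.0 = 5.900.
In absolute terms T_C = 277.15 K and T_H = 298.15 K, so ΔT = 21.00 K.
COP_Carnot = T_C/ΔT = 277.15/21.00 = 13.20.
η_II = COP_actual/COP_Carnot = 5.900/13.20 = 0.4470.

0.4470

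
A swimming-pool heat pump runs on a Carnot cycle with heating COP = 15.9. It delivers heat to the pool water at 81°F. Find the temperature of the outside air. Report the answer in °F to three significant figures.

47.0 °F

COP_HP = T_H/(T_H − T_C) gives T_H − T_C = T_H/COP.
With T_H = 300.37 K, T_C = 300.37 × (1 − 1/15.9) = 281.48 K.
Converting, 281.48 K = 47.00°F.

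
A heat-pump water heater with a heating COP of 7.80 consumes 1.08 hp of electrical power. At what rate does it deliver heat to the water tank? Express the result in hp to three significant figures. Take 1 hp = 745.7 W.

Q̇_H = COP_HP × Ẇ = 7.80 × 1.080 = 8.424 hp.

8.42 hp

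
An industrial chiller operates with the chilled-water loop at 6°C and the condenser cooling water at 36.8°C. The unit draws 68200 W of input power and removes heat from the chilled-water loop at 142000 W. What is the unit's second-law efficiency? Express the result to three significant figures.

0.230

COP_actual = Q̇_C/Ẇ = 142000/68200 = 2.082.
In absolute terms T_C = 279.15 K and T_H = 309.95 K, so ΔT = 30.80 K.
COP_Carnot = T_C/ΔT = 279.15/30.80 = 9.063.
η_II = COP_actual/COP_Carnot = 2.082/9.063 = 0.2297.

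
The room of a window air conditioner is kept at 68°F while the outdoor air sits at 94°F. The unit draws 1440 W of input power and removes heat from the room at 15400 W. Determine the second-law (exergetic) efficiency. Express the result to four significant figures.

COP_actual = Q̇_C/Ẇ = 15400/1440 = 10.69.
In absolute terms T_C = 293.15 K and T_H = 307.59 K, so ΔT = 14.44 K.
COP_Carnot = T_C/ΔT = 293.15/14.44 = 20.30.
η_II = COP_actual/COP_Carnot = 10.69/20.30 = 0.5269.

0.5269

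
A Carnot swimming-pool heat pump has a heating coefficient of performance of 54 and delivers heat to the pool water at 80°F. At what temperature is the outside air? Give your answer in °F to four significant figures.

COP_HP = T_H/(T_H − T_C) gives T_H − T_C = T_H/COP.
With T_H = 299.82 K, T_C = 299.82 × (1 − 1/54) = 294.26 K.
Converting, 294.26 K = 70.01°F.

70.01 °F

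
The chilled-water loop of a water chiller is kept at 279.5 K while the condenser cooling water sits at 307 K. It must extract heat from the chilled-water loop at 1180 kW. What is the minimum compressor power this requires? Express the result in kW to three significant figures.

The reservoir spacing is ΔT = 307 − 279.5 = 27.50 K.
COP_Carnot = T_C/ΔT = 279.50/27.50 = 10.16.
Ẇ_min = Q̇/COP_Carnot = 1180/10.16 = 116.1 kW.

116 kW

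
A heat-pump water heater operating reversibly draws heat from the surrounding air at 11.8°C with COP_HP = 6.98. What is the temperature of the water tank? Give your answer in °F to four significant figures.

139.0 °F

COP_HP = T_H/(T_H − T_C) rearranges to T_H = COP·T_C/(COP − 1).
With T_C = 284.95 K, T_H = 6.98 × 284.95/5.980 = 332.60 K.
Converting, 332.60 K = 139.01°F.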